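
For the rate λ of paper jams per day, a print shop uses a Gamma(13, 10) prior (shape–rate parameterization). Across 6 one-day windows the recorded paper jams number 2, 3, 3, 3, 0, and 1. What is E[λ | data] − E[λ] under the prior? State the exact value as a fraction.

21/80

Total count: 2 + 3 + 3 + 3 + 0 + 1 = 12.
Total exposure: 6 days.
Gamma(α, β) with Poisson data over total exposure Σt gives posterior Gamma(α+Σx, β+Σt) = Gamma(25, 16).
Posterior mean = 25/16 = 25/16; prior mean = 13/10 = 13/10. Difference = 25/16 − 13/10 = 21/80.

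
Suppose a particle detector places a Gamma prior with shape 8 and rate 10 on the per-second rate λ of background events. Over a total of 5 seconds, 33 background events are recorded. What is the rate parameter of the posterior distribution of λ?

15

Total count 33 over total exposure 5 seconds.
Posterior: α' = 8 + 33 = 41, β' = 10 + 5 = 15.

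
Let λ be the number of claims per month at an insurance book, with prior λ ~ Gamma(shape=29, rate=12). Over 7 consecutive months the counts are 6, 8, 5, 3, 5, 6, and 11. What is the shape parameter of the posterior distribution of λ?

Total count: 6 + 8 + 5 + 3 + 5 + 6 + 11 = 44.
Total exposure: 7 months.
Conjugate update: add total count to the shape and total exposure to the rate, giving Gamma(73, 19).

73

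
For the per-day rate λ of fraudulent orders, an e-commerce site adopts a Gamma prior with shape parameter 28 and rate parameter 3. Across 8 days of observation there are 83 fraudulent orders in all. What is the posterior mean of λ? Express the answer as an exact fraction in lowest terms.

Total count 83 over total exposure 8 days.
Conjugate update: add total count to the shape and total exposure to the rate, giving Gamma(111, 11).
Posterior mean = α'/β' = 111/11.

111/11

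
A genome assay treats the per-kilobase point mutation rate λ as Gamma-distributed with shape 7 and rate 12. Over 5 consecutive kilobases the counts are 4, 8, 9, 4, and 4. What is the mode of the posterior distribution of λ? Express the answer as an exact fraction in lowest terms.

Total count: 4 + 8 + 9 + 4 + 4 = 29.
Total exposure: 5 kilobases.
The Gamma prior is conjugate for the Poisson rate, so λ | data ~ Gamma(7+29, 12+5) = Gamma(36, 17).
Posterior mode = (α'−1)/β' = 35/17.

35/17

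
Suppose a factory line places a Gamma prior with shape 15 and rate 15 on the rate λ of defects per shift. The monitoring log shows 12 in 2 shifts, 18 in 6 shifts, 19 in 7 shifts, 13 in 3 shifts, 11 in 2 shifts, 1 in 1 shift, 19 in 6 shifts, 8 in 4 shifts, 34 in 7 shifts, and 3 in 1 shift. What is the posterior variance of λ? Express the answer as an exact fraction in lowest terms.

Total count: 12 + 18 + 19 + 13 + 11 + 1 + 19 + 8 + 34 + 3 = 138.
Total exposure: 2 + 6 + 7 + 3 + 2 + 1 + 6 + 4 + 7 + 1 = 39 shifts.
The Gamma prior is conjugate for the Poisson rate, so λ | data ~ Gamma(15+138, 15+39) = Gamma(153, 54).
Posterior variance = α'/β'² = 153/2916 = 17/324.

17/324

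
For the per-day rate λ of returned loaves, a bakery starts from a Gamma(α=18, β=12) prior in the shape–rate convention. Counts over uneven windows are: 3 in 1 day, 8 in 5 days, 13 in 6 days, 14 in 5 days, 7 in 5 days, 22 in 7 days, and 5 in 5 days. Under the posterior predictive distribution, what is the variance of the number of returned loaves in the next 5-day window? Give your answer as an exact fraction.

11475/1058

Total count: 3 + 8 + 13 + 14 + 7 + 22 + 5 = 72.
Total exposure: 1 + 5 + 6 + 5 + 5 + 7 + 5 = 34 days.
By Gamma–Poisson conjugacy, the posterior is Gamma(α + Σx, β + Σt) = Gamma(18 + 72, 12 + 34) = Gamma(90, 46).
The posterior predictive for a window of length T is Negative Binomial with variance T·α'·(β'+T)/β'² = 5·90·51/2116 = 11475/1058.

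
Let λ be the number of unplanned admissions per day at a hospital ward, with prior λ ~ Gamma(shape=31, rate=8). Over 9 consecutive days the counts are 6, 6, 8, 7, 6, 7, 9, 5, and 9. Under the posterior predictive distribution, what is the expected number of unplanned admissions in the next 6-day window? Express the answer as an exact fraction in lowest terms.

Total count: 6 + 6 + 8 + 7 + 6 + 7 + 9 + 5 + 9 = 63.
Total exposure: 9 days.
Conjugate update: add total count to the shape and total exposure to the rate, giving Gamma(94, 17).
Predictive mean over a 6-day window = T·E[λ|data] = 6·94/17 = 564/17.

564/17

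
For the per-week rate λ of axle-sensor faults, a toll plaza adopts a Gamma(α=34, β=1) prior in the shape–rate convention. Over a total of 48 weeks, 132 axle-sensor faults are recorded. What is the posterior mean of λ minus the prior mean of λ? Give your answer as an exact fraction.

Total count 132 over total exposure 48 weeks.
By Gamma–Poisson conjugacy, the posterior is Gamma(α + Σx, β + Σt) = Gamma(34 + 132, 1 + 48) = Gamma(166, 49).
Posterior mean = 166/49 = 166/49; prior mean = 34/1 = 34. Difference = 166/49 − 34 = -1500/49.

-1500/49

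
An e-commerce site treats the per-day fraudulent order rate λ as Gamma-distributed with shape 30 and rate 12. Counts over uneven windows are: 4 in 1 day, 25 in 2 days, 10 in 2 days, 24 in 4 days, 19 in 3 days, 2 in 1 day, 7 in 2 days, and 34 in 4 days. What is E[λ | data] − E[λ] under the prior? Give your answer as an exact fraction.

Total count: 4 + 25 + 10 + 24 + 19 + 2 + 7 + 34 = 125.
Total exposure: 1 + 2 + 2 + 4 + 3 + 1 + 2 + 4 = 19 days.
The Gamma prior is conjugate for the Poisson rate, so λ | data ~ Gamma(30+125, 12+19) = Gamma(155, 31).
Posterior mean = 155/31 = 5; prior mean = 30/12 = 5/2. Difference = 5 − 5/2 = 5/2.

5/2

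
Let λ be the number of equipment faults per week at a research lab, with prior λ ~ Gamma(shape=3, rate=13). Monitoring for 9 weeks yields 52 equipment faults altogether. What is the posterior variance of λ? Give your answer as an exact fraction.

Total count 52 over total exposure 9 weeks.
By Gamma–Poisson conjugacy, the posterior is Gamma(α + Σx, β + Σt) = Gamma(3 + 52, 13 + 9) = Gamma(55, 22).
Posterior variance = α'/β'² = 55/484 = 5/44.

5/44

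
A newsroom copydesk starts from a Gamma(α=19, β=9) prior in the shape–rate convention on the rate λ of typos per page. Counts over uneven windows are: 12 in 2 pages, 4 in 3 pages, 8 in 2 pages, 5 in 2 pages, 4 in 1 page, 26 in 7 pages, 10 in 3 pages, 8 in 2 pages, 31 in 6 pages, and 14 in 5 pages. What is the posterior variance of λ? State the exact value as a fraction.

Total count: 12 + 4 + 8 + 5 + 4 + 26 + 10 + 8 + 31 + 14 = 122.
Total exposure: 2 + 3 + 2 + 2 + 1 + 7 + 3 + 2 + 6 + 5 = 33 pages.
The Gamma prior is conjugate for the Poisson rate, so λ | data ~ Gamma(19+122, 9+33) = Gamma(141, 42).
Posterior variance = α'/β'² = 141/1764 = 47/588.

47/588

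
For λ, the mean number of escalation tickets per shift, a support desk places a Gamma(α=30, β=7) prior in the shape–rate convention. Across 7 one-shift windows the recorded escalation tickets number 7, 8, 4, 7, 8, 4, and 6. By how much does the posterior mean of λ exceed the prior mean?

Total count: 7 + 8 + 4 + 7 + 8 + 4 + 6 = 44.
Total exposure: 7 shifts.
Gamma(α, β) with Poisson data over total exposure Σt gives posterior Gamma(α+Σx, β+Σt) = Gamma(74, 14).
Posterior mean = 74/14 = 37/7; prior mean = 30/7 = 30/7. Difference = 37/7 − 30/7 = 1.

1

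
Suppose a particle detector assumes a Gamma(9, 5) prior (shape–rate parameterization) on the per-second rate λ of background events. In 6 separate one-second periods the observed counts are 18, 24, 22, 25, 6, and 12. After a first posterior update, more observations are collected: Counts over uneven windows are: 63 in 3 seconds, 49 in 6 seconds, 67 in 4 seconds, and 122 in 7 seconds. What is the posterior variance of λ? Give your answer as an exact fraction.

417/961

Total count: 18 + 24 + 22 + 25 + 6 + 12 = 107.
Total exposure: 6 seconds.
After the first batch: Gamma(9 + 107, 5 + 6) = Gamma(116, 11).
Total count: 63 + 49 + 67 + 122 = 301.
Total exposure: 3 + 6 + 4 + 7 = 20 seconds.
After the second batch: Gamma(116 + 301, 11 + 20) = Gamma(417, 31).
Posterior variance = α'/β'² = 417/961.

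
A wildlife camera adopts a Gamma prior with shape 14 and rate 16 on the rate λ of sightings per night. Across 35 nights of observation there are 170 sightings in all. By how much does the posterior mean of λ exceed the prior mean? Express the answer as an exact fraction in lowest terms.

1115/408

Total count 170 over total exposure 35 nights.
The Gamma prior is conjugate for the Poisson rate, so λ | data ~ Gamma(14+170, 16+35) = Gamma(184, 51).
Posterior mean = 184/51 = 184/51; prior mean = 14/16 = 7/8. Difference = 184/51 − 7/8 = 1115/408.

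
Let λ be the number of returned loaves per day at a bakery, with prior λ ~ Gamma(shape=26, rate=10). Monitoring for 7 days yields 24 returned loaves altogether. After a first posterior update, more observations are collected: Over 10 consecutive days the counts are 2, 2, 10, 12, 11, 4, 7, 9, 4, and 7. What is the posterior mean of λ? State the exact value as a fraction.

Total count 24 over total exposure 7 days.
After the first batch: Gamma(26 + 24, 10 + 7) = Gamma(50, 17).
Total count: 2 + 2 + 10 + 12 + 11 + 4 + 7 + 9 + 4 + 7 = 68.
Total exposure: 10 days.
After the second batch: Gamma(50 + 68, 17 + 10) = Gamma(118, 27).
Posterior mean = α'/β' = 118/27.

118/27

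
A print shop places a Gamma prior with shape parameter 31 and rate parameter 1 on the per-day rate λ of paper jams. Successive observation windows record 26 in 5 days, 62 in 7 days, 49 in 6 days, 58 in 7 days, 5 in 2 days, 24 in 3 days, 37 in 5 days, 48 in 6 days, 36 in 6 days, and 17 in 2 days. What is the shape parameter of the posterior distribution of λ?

393

Total count: 26 + 62 + 49 + 58 + 5 + 24 + 37 + 48 + 36 + 17 = 362.
Total exposure: 5 + 7 + 6 + 7 + 2 + 3 + 5 + 6 + 6 + 2 = 49 days.
By Gamma–Poisson conjugacy, the posterior is Gamma(α + Σx, β + Σt) = Gamma(31 + 362, 1 + 49) = Gamma(393, 50).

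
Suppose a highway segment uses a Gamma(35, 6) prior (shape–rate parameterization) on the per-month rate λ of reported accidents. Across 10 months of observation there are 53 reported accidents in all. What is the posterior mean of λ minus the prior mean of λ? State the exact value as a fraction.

-1/3

Total count 53 over total exposure 10 months.
Conjugate update: add total count to the shape and total exposure to the rate, giving Gamma(88, 16).
Posterior mean = 88/16 = 11/2; prior mean = 35/6 = 35/6. Difference = 11/2 − 35/6 = -1/3.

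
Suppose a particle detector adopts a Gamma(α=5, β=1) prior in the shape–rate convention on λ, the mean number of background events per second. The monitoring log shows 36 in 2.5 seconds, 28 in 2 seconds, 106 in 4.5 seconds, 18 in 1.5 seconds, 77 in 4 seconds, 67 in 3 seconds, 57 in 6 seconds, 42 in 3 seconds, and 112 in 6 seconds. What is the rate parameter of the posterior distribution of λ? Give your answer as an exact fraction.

Total count: 36 + 28 + 106 + 18 + 77 + 67 + 57 + 42 + 112 = 543.
Total exposure: 2.5 + 2 + 4.5 + 1.5 + 4 + 3 + 6 + 3 + 6 = 32.5 seconds.
Posterior: α' = 5 + 543 = 548, β' = 1 + 32.5 = 67/2.

67/2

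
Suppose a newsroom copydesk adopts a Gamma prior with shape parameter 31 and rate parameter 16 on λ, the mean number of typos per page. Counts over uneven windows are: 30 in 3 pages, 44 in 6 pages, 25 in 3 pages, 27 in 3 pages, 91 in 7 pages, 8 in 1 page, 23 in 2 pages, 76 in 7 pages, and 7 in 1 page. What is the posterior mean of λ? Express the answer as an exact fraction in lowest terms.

362/49

Total count: 30 + 44 + 25 + 27 + 91 + 8 + 23 + 76 + 7 = 331.
Total exposure: 3 + 6 + 3 + 3 + 7 + 1 + 2 + 7 + 1 = 33 pages.
By Gamma–Poisson conjugacy, the posterior is Gamma(α + Σx, β + Σt) = Gamma(31 + 331, 16 + 33) = Gamma(362, 49).
Posterior mean = α'/β' = 362/49.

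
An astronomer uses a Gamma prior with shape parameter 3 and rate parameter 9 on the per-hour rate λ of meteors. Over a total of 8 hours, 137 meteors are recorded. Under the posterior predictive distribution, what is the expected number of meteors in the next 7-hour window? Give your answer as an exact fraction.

Total count 137 over total exposure 8 hours.
Posterior: α' = 3 + 137 = 140, β' = 9 + 8 = 17.
Predictive mean over a 7-hour window = T·E[λ|data] = 7·140/17 = 980/17.

980/17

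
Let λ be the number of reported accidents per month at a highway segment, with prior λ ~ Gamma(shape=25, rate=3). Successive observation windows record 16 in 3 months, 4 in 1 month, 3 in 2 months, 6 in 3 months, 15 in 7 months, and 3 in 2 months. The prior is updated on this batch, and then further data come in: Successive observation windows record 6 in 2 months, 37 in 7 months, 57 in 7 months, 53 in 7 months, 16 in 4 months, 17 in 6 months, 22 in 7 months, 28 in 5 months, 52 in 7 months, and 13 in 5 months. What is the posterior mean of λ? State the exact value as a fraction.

373/78

Total count: 16 + 4 + 3 + 6 + 15 + 3 = 47.
Total exposure: 3 + 1 + 2 + 3 + 7 + 2 = 18 months.
After the first batch: Gamma(25 + 47, 3 + 18) = Gamma(72, 21).
Total count: 6 + 37 + 57 + 53 + 16 + 17 + 22 + 28 + 52 + 13 = 301.
Total exposure: 2 + 7 + 7 + 7 + 4 + 6 + 7 + 5 + 7 + 5 = 57 months.
After the second batch: Gamma(72 + 301, 21 + 57) = Gamma(373, 78).
Posterior mean = α'/β' = 373/78.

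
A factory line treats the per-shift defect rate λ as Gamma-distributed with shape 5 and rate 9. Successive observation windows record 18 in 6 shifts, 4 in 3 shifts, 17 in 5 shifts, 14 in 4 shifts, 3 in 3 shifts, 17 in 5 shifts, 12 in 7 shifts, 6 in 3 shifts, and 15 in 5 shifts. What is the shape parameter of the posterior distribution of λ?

Total count: 18 + 4 + 17 + 14 + 3 + 17 + 12 + 6 + 15 = 106.
Total exposure: 6 + 3 + 5 + 4 + 3 + 5 + 7 + 3 + 5 = 41 shifts.
The Gamma prior is conjugate for the Poisson rate, so λ | data ~ Gamma(5+106, 9+41) = Gamma(111, 50).

111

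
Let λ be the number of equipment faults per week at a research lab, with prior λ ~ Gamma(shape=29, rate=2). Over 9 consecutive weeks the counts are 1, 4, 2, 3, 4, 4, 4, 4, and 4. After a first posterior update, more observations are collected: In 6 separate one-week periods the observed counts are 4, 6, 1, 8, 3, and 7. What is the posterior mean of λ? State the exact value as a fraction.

Total count: 1 + 4 + 2 + 3 + 4 + 4 + 4 + 4 + 4 = 30.
Total exposure: 9 weeks.
After the first batch: Gamma(29 + 30, 2 + 9) = Gamma(59, 11).
Total count: 4 + 6 + 1 + 8 + 3 + 7 = 29.
Total exposure: 6 weeks.
After the second batch: Gamma(59 + 29, 11 + 6) = Gamma(88, 17).
Posterior mean = α'/β' = 88/17.

88/17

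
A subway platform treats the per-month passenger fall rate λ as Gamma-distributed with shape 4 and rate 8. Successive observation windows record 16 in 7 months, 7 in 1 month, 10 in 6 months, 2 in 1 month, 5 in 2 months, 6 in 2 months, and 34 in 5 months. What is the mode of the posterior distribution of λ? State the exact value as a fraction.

Total count: 16 + 7 + 10 + 2 + 5 + 6 + 34 = 80.
Total exposure: 7 + 1 + 6 + 1 + 2 + 2 + 5 = 24 months.
Conjugate update: add total count to the shape and total exposure to the rate, giving Gamma(84, 32).
Posterior mode = (α'−1)/β' = 83/32.

83/32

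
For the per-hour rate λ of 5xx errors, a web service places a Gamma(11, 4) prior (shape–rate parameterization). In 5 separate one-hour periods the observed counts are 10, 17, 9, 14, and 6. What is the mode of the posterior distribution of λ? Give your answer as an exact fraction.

22/3

Total count: 10 + 17 + 9 + 14 + 6 = 56.
Total exposure: 5 hours.
The Gamma prior is conjugate for the Poisson rate, so λ | data ~ Gamma(11+56, 4+5) = Gamma(67, 9).
Posterior mode = (α'−1)/β' = 66/9 = 22/3.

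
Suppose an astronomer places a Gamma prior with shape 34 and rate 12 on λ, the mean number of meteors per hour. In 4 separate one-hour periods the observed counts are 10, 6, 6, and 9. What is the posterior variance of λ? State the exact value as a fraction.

65/256

Total count: 10 + 6 + 6 + 9 = 31.
Total exposure: 4 hours.
By Gamma–Poisson conjugacy, the posterior is Gamma(α + Σx, β + Σt) = Gamma(34 + 31, 12 + 4) = Gamma(65, 16).
Posterior variance = α'/β'² = 65/256.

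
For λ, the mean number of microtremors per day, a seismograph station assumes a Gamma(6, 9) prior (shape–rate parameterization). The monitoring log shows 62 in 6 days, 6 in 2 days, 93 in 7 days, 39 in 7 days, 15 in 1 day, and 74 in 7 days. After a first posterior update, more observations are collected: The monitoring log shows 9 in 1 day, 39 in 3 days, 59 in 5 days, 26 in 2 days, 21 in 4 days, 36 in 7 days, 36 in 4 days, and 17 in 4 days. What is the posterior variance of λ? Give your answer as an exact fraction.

538/4761

Total count: 62 + 6 + 93 + 39 + 15 + 74 = 289.
Total exposure: 6 + 2 + 7 + 7 + 1 + 7 = 30 days.
After the first batch: Gamma(6 + 289, 9 + 30) = Gamma(295, 39).
Total count: 9 + 39 + 59 + 26 + 21 + 36 + 36 + 17 = 243.
Total exposure: 1 + 3 + 5 + 2 + 4 + 7 + 4 + 4 = 30 days.
After the second batch: Gamma(295 + 243, 39 + 30) = Gamma(538, 69).
Posterior variance = α'/β'² = 538/4761.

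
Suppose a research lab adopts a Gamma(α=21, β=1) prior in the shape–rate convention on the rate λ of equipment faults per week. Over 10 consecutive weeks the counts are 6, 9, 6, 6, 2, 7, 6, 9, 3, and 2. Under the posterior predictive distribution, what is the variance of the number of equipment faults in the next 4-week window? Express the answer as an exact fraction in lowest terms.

Total count: 6 + 9 + 6 + 6 + 2 + 7 + 6 + 9 + 3 + 2 = 56.
Total exposure: 10 weeks.
Gamma(α, β) with Poisson data over total exposure Σt gives posterior Gamma(α+Σx, β+Σt) = Gamma(77, 11).
The posterior predictive for a window of length T is Negative Binomial with variance T·α'·(β'+T)/β'² = 4·77·15/121 = 420/11.

420/11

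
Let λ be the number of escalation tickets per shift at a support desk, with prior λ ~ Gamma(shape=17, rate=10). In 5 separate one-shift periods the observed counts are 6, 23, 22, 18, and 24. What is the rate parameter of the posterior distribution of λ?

Total count: 6 + 23 + 22 + 18 + 24 = 93.
Total exposure: 5 shifts.
Conjugate update: add total count to the shape and total exposure to the rate, giving Gamma(110, 15).

15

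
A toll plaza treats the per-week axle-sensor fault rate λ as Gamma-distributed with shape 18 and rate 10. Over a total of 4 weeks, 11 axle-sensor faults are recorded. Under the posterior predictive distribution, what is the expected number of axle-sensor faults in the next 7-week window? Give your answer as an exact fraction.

29/2

Total count 11 over total exposure 4 weeks.
Conjugate update: add total count to the shape and total exposure to the rate, giving Gamma(29, 14).
Predictive mean over a 7-week window = T·E[λ|data] = 7·29/14 = 29/2.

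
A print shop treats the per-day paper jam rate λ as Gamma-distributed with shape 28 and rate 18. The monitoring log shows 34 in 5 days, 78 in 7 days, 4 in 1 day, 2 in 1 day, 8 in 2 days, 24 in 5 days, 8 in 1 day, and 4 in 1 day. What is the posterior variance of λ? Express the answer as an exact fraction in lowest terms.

Total count: 34 + 78 + 4 + 2 + 8 + 24 + 8 + 4 = 162.
Total exposure: 5 + 7 + 1 + 1 + 2 + 5 + 1 + 1 = 23 days.
Conjugate update: add total count to the shape and total exposure to the rate, giving Gamma(190, 41).
Posterior variance = α'/β'² = 190/1681.

190/1681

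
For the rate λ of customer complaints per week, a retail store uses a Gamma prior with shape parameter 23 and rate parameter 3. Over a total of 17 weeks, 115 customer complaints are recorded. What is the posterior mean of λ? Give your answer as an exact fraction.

Total count 115 over total exposure 17 weeks.
Conjugate update: add total count to the shape and total exposure to the rate, giving Gamma(138, 20).
Posterior mean = α'/β' = 138/20 = 69/10.

69/10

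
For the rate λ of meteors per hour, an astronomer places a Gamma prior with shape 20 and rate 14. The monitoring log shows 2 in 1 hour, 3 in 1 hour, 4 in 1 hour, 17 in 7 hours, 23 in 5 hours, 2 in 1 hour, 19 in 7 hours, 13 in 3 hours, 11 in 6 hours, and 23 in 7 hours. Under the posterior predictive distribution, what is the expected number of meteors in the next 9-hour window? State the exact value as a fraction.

Total count: 2 + 3 + 4 + 17 + 23 + 2 + 19 + 13 + 11 + 23 = 117.
Total exposure: 1 + 1 + 1 + 7 + 5 + 1 + 7 + 3 + 6 + 7 = 39 hours.
Posterior: α' = 20 + 117 = 137, β' = 14 + 39 = 53.
Predictive mean over a 9-hour window = T·E[λ|data] = 9·137/53 = 1233/53.

1233/53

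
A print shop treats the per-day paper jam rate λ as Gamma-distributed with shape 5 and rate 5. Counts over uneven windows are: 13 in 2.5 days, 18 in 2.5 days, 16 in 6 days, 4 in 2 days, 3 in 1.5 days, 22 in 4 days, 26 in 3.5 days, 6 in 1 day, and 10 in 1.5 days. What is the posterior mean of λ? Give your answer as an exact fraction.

Total count: 13 + 18 + 16 + 4 + 3 + 22 + 26 + 6 + 10 = 118.
Total exposure: 2.5 + 2.5 + 6 + 2 + 1.5 + 4 + 3.5 + 1 + 1.5 = 24.5 days.
By Gamma–Poisson conjugacy, the posterior is Gamma(α + Σx, β + Σt) = Gamma(5 + 118, 5 + 24.5) = Gamma(123, 59/2).
Posterior mean = α'/β' = 123/(59/2) = 246/59.

246/59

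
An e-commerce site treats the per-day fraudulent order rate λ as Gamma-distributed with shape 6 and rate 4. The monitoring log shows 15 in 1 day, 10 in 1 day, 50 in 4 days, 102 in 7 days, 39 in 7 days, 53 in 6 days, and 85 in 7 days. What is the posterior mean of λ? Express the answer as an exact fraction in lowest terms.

Total count: 15 + 10 + 50 + 102 + 39 + 53 + 85 = 354.
Total exposure: 1 + 1 + 4 + 7 + 7 + 6 + 7 = 33 days.
By Gamma–Poisson conjugacy, the posterior is Gamma(α + Σx, β + Σt) = Gamma(6 + 354, 4 + 33) = Gamma(360, 37).
Posterior mean = α'/β' = 360/37.

360/37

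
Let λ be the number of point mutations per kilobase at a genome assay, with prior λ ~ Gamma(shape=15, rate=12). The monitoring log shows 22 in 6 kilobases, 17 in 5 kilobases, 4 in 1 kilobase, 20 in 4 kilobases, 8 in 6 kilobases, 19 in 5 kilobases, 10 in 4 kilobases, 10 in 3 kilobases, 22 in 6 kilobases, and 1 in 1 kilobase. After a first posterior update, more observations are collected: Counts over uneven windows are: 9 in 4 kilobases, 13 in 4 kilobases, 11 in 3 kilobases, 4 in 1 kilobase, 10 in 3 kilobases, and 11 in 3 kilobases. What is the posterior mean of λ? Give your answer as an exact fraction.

206/71

Total count: 22 + 17 + 4 + 20 + 8 + 19 + 10 + 10 + 22 + 1 = 133.
Total exposure: 6 + 5 + 1 + 4 + 6 + 5 + 4 + 3 + 6 + 1 = 41 kilobases.
After the first batch: Gamma(15 + 133, 12 + 41) = Gamma(148, 53).
Total count: 9 + 13 + 11 + 4 + 10 + 11 = 58.
Total exposure: 4 + 4 + 3 + 1 + 3 + 3 = 18 kilobases.
After the second batch: Gamma(148 + 58, 53 + 18) = Gamma(206, 71).
Posterior mean = α'/β' = 206/71.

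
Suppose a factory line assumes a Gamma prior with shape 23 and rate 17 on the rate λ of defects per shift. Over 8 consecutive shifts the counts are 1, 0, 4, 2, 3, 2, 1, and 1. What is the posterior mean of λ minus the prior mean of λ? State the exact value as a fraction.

54/425

Total count: 1 + 0 + 4 + 2 + 3 + 2 + 1 + 1 = 14.
Total exposure: 8 shifts.
Gamma(α, β) with Poisson data over total exposure Σt gives posterior Gamma(α+Σx, β+Σt) = Gamma(37, 25).
Posterior mean = 37/25 = 37/25; prior mean = 23/17 = 23/17. Difference = 37/25 − 23/17 = 54/425.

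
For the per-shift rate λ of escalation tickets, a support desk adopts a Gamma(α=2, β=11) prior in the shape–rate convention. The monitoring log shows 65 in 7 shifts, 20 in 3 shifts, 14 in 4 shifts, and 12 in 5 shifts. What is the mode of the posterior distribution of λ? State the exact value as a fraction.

Total count: 65 + 20 + 14 + 12 = 111.
Total exposure: 7 + 3 + 4 + 5 = 19 shifts.
By Gamma–Poisson conjugacy, the posterior is Gamma(α + Σx, β + Σt) = Gamma(2 + 111, 11 + 19) = Gamma(113, 30).
Posterior mode = (α'−1)/β' = 112/30 = 56/15.

56/15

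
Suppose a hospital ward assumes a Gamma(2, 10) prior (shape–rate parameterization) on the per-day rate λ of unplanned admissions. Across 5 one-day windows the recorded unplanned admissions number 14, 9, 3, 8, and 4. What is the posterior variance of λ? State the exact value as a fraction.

8/45

Total count: 14 + 9 + 3 + 8 + 4 = 38.
Total exposure: 5 days.
Gamma(α, β) with Poisson data over total exposure Σt gives posterior Gamma(α+Σx, β+Σt) = Gamma(40, 15).
Posterior variance = α'/β'² = 40/225 = 8/45.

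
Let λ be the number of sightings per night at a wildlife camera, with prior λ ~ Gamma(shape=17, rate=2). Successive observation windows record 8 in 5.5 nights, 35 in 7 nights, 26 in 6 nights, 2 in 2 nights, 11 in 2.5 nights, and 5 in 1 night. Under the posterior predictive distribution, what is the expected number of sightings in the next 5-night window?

Total count: 8 + 35 + 26 + 2 + 11 + 5 = 87.
Total exposure: 5.5 + 7 + 6 + 2 + 2.5 + 1 = 24 nights.
Posterior: α' = 17 + 87 = 104, β' = 2 + 24 = 26.
Predictive mean over a 5-night window = T·E[λ|data] = 5·104/26 = 20.

20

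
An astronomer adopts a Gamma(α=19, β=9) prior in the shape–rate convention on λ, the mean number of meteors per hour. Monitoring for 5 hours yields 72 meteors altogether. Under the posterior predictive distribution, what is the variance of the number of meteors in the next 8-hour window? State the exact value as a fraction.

Total count 72 over total exposure 5 hours.
The Gamma prior is conjugate for the Poisson rate, so λ | data ~ Gamma(19+72, 9+5) = Gamma(91, 14).
The posterior predictive for a window of length T is Negative Binomial with variance T·α'·(β'+T)/β'² = 8·91·22/196 = 572/7.

572/7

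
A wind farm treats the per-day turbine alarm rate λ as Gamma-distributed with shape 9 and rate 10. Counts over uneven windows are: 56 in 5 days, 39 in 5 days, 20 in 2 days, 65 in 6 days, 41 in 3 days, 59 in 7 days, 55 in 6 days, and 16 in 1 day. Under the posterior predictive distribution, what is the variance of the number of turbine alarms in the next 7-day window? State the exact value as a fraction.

2912/45

Total count: 56 + 39 + 20 + 65 + 41 + 59 + 55 + 16 = 351.
Total exposure: 5 + 5 + 2 + 6 + 3 + 7 + 6 + 1 = 35 days.
Gamma(α, β) with Poisson data over total exposure Σt gives posterior Gamma(α+Σx, β+Σt) = Gamma(360, 45).
The posterior predictive for a window of length T is Negative Binomial with variance T·α'·(β'+T)/β'² = 7·360·52/2025 = 2912/45.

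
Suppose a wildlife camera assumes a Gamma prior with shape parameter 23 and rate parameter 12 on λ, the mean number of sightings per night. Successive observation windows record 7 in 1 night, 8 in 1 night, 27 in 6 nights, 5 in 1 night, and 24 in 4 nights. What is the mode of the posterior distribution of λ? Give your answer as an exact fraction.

93/25

Total count: 7 + 8 + 27 + 5 + 24 = 71.
Total exposure: 1 + 1 + 6 + 1 + 4 = 13 nights.
Posterior: α' = 23 + 71 = 94, β' = 12 + 13 = 25.
Posterior mode = (α'−1)/β' = 93/25.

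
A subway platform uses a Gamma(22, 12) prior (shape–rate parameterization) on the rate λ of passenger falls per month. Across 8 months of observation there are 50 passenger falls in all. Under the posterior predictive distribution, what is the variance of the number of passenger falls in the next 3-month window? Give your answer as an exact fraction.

Total count 50 over total exposure 8 months.
The Gamma prior is conjugate for the Poisson rate, so λ | data ~ Gamma(22+50, 12+8) = Gamma(72, 20).
The posterior predictive for a window of length T is Negative Binomial with variance T·α'·(β'+T)/β'² = 3·72·23/400 = 621/50.

621/50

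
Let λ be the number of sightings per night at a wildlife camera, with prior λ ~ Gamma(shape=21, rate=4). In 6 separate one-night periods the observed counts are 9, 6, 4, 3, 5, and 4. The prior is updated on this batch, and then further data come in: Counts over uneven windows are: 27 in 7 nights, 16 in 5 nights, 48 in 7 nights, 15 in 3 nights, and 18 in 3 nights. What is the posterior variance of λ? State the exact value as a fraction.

Total count: 9 + 6 + 4 + 3 + 5 + 4 = 31.
Total exposure: 6 nights.
After the first batch: Gamma(21 + 31, 4 + 6) = Gamma(52, 10).
Total count: 27 + 16 + 48 + 15 + 18 = 124.
Total exposure: 7 + 5 + 7 + 3 + 3 = 25 nights.
After the second batch: Gamma(52 + 124, 10 + 25) = Gamma(176, 35).
Posterior variance = α'/β'² = 176/1225.

176/1225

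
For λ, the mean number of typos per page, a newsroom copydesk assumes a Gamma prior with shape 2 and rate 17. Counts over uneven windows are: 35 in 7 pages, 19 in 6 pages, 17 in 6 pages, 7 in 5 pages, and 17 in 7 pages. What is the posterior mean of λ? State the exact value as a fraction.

97/48

Total count: 35 + 19 + 17 + 7 + 17 = 95.
Total exposure: 7 + 6 + 6 + 5 + 7 = 31 pages.
The Gamma prior is conjugate for the Poisson rate, so λ | data ~ Gamma(2+95, 17+31) = Gamma(97, 48).
Posterior mean = α'/β' = 97/48.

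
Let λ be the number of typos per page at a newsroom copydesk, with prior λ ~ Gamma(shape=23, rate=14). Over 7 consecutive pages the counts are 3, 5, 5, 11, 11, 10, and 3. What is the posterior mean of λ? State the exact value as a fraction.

Total count: 3 + 5 + 5 + 11 + 11 + 10 + 3 = 48.
Total exposure: 7 pages.
By Gamma–Poisson conjugacy, the posterior is Gamma(α + Σx, β + Σt) = Gamma(23 + 48, 14 + 7) = Gamma(71, 21).
Posterior mean = α'/β' = 71/21.

71/21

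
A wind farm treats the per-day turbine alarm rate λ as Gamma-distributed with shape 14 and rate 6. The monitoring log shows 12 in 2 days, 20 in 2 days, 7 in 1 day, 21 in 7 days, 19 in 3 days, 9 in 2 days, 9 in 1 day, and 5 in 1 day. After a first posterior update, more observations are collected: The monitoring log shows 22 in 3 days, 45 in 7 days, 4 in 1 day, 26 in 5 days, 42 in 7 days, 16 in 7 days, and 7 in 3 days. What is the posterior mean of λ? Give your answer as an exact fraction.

Total count: 12 + 20 + 7 + 21 + 19 + 9 + 9 + 5 = 102.
Total exposure: 2 + 2 + 1 + 7 + 3 + 2 + 1 + 1 = 19 days.
After the first batch: Gamma(14 + 102, 6 + 19) = Gamma(116, 25).
Total count: 22 + 45 + 4 + 26 + 42 + 16 + 7 = 162.
Total exposure: 3 + 7 + 1 + 5 + 7 + 7 + 3 = 33 days.
After the second batch: Gamma(116 + 162, 25 + 33) = Gamma(278, 58).
Posterior mean = α'/β' = 278/58 = 139/29.

139/29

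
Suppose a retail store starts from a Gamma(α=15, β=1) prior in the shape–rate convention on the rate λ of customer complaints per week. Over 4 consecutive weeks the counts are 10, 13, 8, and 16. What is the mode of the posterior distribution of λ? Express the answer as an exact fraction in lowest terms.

Total count: 10 + 13 + 8 + 16 = 47.
Total exposure: 4 weeks.
By Gamma–Poisson conjugacy, the posterior is Gamma(α + Σx, β + Σt) = Gamma(15 + 47, 1 + 4) = Gamma(62, 5).
Posterior mode = (α'−1)/β' = 61/5.

61/5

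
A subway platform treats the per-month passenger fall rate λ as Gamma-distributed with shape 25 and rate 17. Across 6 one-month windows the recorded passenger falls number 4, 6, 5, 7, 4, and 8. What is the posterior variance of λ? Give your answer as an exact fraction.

59/529

Total count: 4 + 6 + 5 + 7 + 4 + 8 = 34.
Total exposure: 6 months.
Gamma(α, β) with Poisson data over total exposure Σt gives posterior Gamma(α+Σx, β+Σt) = Gamma(59, 23).
Posterior variance = α'/β'² = 59/529.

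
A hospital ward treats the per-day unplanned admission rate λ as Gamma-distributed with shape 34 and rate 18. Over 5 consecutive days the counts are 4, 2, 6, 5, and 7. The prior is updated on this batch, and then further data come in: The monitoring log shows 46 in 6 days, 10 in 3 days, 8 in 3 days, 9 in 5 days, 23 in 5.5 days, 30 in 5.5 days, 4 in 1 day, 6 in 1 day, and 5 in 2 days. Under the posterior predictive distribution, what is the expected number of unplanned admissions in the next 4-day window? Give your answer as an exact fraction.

796/55

Total count: 4 + 2 + 6 + 5 + 7 = 24.
Total exposure: 5 days.
After the first batch: Gamma(34 + 24, 18 + 5) = Gamma(58, 23).
Total count: 46 + 10 + 8 + 9 + 23 + 30 + 4 + 6 + 5 = 141.
Total exposure: 6 + 3 + 3 + 5 + 5.5 + 5.5 + 1 + 1 + 2 = 32 days.
After the second batch: Gamma(58 + 141, 23 + 32) = Gamma(199, 55).
Predictive mean over a 4-day window = T·E[λ|data] = 4·199/55 = 796/55.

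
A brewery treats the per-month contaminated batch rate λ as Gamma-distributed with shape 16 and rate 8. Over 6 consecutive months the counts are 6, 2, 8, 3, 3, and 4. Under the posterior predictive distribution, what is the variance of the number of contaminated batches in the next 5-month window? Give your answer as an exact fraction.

Total count: 6 + 2 + 8 + 3 + 3 + 4 = 26.
Total exposure: 6 months.
Conjugate update: add total count to the shape and total exposure to the rate, giving Gamma(42, 14).
The posterior predictive for a window of length T is Negative Binomial with variance T·α'·(β'+T)/β'² = 5·42·19/196 = 285/14.

285/14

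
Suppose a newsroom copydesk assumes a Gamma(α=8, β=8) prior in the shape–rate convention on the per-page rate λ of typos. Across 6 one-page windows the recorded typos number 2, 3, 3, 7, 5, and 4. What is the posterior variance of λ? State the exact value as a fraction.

8/49

Total count: 2 + 3 + 3 + 7 + 5 + 4 = 24.
Total exposure: 6 pages.
Conjugate update: add total count to the shape and total exposure to the rate, giving Gamma(32, 14).
Posterior variance = α'/β'² = 32/196 = 8/49.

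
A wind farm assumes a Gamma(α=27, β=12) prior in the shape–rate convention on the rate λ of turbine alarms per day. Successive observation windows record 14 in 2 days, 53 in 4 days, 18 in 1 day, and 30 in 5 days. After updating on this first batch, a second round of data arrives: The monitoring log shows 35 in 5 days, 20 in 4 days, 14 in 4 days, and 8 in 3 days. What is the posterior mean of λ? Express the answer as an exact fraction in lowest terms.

Total count: 14 + 53 + 18 + 30 = 115.
Total exposure: 2 + 4 + 1 + 5 = 12 days.
After the first batch: Gamma(27 + 115, 12 + 12) = Gamma(142, 24).
Total count: 35 + 20 + 14 + 8 = 77.
Total exposure: 5 + 4 + 4 + 3 = 16 days.
After the second batch: Gamma(142 + 77, 24 + 16) = Gamma(219, 40).
Posterior mean = α'/β' = 219/40.

219/40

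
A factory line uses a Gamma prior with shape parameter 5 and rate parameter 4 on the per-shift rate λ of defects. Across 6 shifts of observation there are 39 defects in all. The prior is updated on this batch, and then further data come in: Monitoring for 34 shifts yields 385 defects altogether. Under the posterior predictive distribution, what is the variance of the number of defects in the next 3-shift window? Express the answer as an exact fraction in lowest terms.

5499/176

Total count 39 over total exposure 6 shifts.
After the first batch: Gamma(5 + 39, 4 + 6) = Gamma(44, 10).
Total count 385 over total exposure 34 shifts.
After the second batch: Gamma(44 + 385, 10 + 34) = Gamma(429, 44).
The posterior predictive for a window of length T is Negative Binomial with variance T·α'·(β'+T)/β'² = 3·429·47/1936 = 5499/176.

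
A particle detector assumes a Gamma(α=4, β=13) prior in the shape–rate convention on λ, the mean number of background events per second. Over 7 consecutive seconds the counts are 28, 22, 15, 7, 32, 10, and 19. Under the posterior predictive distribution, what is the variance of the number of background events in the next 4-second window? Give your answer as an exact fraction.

822/25

Total count: 28 + 22 + 15 + 7 + 32 + 10 + 19 = 133.
Total exposure: 7 seconds.
Conjugate update: add total count to the shape and total exposure to the rate, giving Gamma(137, 20).
The posterior predictive for a window of length T is Negative Binomial with variance T·α'·(β'+T)/β'² = 4·137·24/400 = 822/25.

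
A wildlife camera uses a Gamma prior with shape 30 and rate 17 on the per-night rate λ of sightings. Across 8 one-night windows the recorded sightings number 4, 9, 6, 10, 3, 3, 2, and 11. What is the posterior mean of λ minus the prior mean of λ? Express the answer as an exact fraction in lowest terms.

Total count: 4 + 9 + 6 + 10 + 3 + 3 + 2 + 11 = 48.
Total exposure: 8 nights.
Gamma(α, β) with Poisson data over total exposure Σt gives posterior Gamma(α+Σx, β+Σt) = Gamma(78, 25).
Posterior mean = 78/25 = 78/25; prior mean = 30/17 = 30/17. Difference = 78/25 − 30/17 = 576/425.

576/425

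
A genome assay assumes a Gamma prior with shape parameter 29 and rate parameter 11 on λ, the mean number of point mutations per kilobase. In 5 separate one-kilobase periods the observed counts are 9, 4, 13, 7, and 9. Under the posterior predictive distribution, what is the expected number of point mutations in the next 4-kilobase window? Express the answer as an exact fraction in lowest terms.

71/4

Total count: 9 + 4 + 13 + 7 + 9 = 42.
Total exposure: 5 kilobases.
Conjugate update: add total count to the shape and total exposure to the rate, giving Gamma(71, 16).
Predictive mean over a 4-kilobase window = T·E[λ|data] = 4·71/16 = 71/4.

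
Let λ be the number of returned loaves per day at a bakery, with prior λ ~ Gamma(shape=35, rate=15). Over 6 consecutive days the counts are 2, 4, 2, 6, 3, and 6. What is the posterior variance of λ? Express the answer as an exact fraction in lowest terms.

58/441

Total count: 2 + 4 + 2 + 6 + 3 + 6 = 23.
Total exposure: 6 days.
Conjugate update: add total count to the shape and total exposure to the rate, giving Gamma(58, 21).
Posterior variance = α'/β'² = 58/441.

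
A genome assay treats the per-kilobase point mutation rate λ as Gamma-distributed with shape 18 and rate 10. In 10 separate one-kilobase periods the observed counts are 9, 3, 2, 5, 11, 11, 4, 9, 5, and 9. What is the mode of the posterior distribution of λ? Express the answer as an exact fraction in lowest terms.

Total count: 9 + 3 + 2 + 5 + 11 + 11 + 4 + 9 + 5 + 9 = 68.
Total exposure: 10 kilobases.
By Gamma–Poisson conjugacy, the posterior is Gamma(α + Σx, β + Σt) = Gamma(18 + 68, 10 + 10) = Gamma(86, 20).
Posterior mode = (α'−1)/β' = 85/20 = 17/4.

17/4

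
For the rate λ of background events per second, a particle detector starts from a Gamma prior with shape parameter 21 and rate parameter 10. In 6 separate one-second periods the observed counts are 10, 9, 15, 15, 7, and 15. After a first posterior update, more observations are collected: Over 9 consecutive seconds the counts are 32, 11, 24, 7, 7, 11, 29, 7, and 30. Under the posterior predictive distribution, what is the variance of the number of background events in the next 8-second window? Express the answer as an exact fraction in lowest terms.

Total count: 10 + 9 + 15 + 15 + 7 + 15 = 71.
Total exposure: 6 seconds.
After the first batch: Gamma(21 + 71, 10 + 6) = Gamma(92, 16).
Total count: 32 + 11 + 24 + 7 + 7 + 11 + 29 + 7 + 30 = 158.
Total exposure: 9 seconds.
After the second batch: Gamma(92 + 158, 16 + 9) = Gamma(250, 25).
The posterior predictive for a window of length T is Negative Binomial with variance T·α'·(β'+T)/β'² = 8·250·33/625 = 528/5.

528/5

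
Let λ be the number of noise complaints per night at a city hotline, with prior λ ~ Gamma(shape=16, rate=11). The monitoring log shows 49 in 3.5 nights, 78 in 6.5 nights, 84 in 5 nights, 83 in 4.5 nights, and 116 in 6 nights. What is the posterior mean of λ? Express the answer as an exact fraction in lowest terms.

Total count: 49 + 78 + 84 + 83 + 116 = 410.
Total exposure: 3.5 + 6.5 + 5 + 4.5 + 6 = 25.5 nights.
Conjugate update: add total count to the shape and total exposure to the rate, giving Gamma(426, 73/2).
Posterior mean = α'/β' = 426/(73/2) = 852/73.

852/73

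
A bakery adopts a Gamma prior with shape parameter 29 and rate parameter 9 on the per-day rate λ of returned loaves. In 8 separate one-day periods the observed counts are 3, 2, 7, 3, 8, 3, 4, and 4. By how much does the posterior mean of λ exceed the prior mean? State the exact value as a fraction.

74/153

Total count: 3 + 2 + 7 + 3 + 8 + 3 + 4 + 4 = 34.
Total exposure: 8 days.
Gamma(α, β) with Poisson data over total exposure Σt gives posterior Gamma(α+Σx, β+Σt) = Gamma(63, 17).
Posterior mean = 63/17 = 63/17; prior mean = 29/9 = 29/9. Difference = 63/17 − 29/9 = 74/153.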